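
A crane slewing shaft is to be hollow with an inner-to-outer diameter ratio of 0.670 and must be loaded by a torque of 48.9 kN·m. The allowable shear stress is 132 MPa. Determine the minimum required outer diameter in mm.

For a hollow shaft with d_i/d_o = 0.670: τ_max = 16T/(π d_o³ (1−k⁴)), so d_o = [16T/(π τ_allow (1−k⁴))]^(1/3) = [16·48900/(π·1.32×10^8·0.7985)]^(1/3) = 0.1332 m.

133 mm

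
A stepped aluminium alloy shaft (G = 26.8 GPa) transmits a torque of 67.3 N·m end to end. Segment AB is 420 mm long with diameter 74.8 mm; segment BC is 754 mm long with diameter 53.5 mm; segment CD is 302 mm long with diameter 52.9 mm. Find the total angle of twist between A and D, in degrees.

J_AB = π(0.0748)⁴/32 = 3.07×10^-6 m⁴; J_BC = π(0.0535)⁴/32 = 8.04×10^-7 m⁴; J_CD = π(0.0529)⁴/32 = 7.69×10^-7 m⁴.
θ = (T/G)·Σ L_i/J_i = (67.30/26.8×10⁹)·(0.420/3.07×10^-6 + 0.754/8.04×10^-7 + 0.302/7.69×10^-7) = 3.684×10^-3 rad.

0.211°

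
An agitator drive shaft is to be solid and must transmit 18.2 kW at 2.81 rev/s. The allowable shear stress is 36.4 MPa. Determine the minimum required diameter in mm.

52.4 mm

ω = 2π·2.81 = 17.66 rad/s, so T = P/ω = 18.2×10³ / 17.66 = 1031 N·m.
For a solid shaft τ_max = 16T/(πd³), so d = (16T/(π τ_allow))^(1/3) = (16·1031/(π·3.64×10^7))^(1/3) = 0.05244 m.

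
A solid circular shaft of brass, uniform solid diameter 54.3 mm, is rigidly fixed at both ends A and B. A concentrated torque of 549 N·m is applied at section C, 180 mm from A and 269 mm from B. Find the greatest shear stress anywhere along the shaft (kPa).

10500 kPa

With uniform GJ and both ends fixed, compatibility θ_AC = θ_CB gives T_A·a = T_B·b, together with T_A + T_B = T₀.
T_A = T₀·b/(a+b) = 549.0·269/449.0 = 328.9 N·m; T_B = 220.1 N·m.
τ in each portion: τ_AC = 1.05×10^7 Pa, τ_CB = 7.00×10^6 Pa; maximum is in AC.
τ_max = T_AC·r/J = 328.9·0.0271/8.53×10^-7 = 1.046×10^7 Pa.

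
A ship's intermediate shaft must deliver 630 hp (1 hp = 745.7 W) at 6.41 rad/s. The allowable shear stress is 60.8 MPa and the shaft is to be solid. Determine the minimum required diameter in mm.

ω = 6.41 rad/s, so T = P/ω = 630×745.7 / 6.410 = 73290 N·m.
For a solid shaft τ_max = 16T/(πd³), so d = (16T/(π τ_allow))^(1/3) = (16·73290/(π·6.08×10^7))^(1/3) = 0.1831 m.

183 mm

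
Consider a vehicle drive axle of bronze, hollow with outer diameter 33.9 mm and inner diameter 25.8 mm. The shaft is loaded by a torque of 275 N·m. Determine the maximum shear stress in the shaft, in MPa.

54.1 MPa

J = π(d_o⁴ − d_i⁴)/32 = π(0.0339⁴ − 0.0258⁴)/32 = 8.616×10^-8 m⁴.
τ_max = T·r/J = 275.0 × 0.0169 / 8.616×10^-8 = 5.410×10^7 Pa.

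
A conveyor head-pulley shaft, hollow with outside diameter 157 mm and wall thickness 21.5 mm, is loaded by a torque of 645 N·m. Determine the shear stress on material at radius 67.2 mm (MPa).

1.01 MPa

J = π(d_o⁴ − d_i⁴)/32 = π(0.157⁴ − 0.114⁴)/32 = 4.307×10^-5 m⁴.
Shear stress varies linearly with radius: τ = T·r/J = 645.0 × 0.0672 / 4.307×10^-5 = 1.006×10^6 Pa.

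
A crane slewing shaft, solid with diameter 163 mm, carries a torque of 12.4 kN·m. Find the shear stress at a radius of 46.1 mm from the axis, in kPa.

J = πd⁴/32 = π(0.163)⁴/32 = 6.930×10^-5 m⁴.
Shear stress varies linearly with radius: τ = T·r/J = 12400 × 0.0461 / 6.930×10^-5 = 8.248×10^6 Pa.

8250 kPa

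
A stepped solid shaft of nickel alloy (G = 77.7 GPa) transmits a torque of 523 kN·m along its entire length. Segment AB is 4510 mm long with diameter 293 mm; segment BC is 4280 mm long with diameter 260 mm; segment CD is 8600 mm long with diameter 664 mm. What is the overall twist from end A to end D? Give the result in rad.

0.109 rad

J_AB = π(0.293)⁴/32 = 7.24×10^-4 m⁴; J_BC = π(0.260)⁴/32 = 4.49×10^-4 m⁴; J_CD = π(0.664)⁴/32 = 0.0191 m⁴.
θ = (T/G)·Σ L_i/J_i = (523000/77.7×10⁹)·(4.51/7.24×10^-4 + 4.28/4.49×10^-4 + 8.60/0.0191) = 0.1092 rad.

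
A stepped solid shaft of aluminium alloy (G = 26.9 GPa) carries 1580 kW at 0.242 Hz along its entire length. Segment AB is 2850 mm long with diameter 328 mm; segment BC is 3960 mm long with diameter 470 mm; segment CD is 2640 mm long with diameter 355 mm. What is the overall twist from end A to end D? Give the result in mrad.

ω = 2π·0.242 = 1.521 rad/s, so T = P/ω = 1580×10³ / 1.521 = 1.039e6 N·m.
J_AB = π(0.328)⁴/32 = 1.14×10^-3 m⁴; J_BC = π(0.470)⁴/32 = 4.79×10^-3 m⁴; J_CD = π(0.355)⁴/32 = 1.56×10^-3 m⁴.
θ = (T/G)·Σ L_i/J_i = (1.039e6/26.9×10⁹)·(2.85/1.14×10^-3 + 3.96/4.79×10^-3 + 2.64/1.56×10^-3) = 0.1942 rad.

194 mrad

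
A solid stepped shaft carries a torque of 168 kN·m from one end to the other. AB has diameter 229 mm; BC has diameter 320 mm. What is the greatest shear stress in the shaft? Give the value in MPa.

71.2 MPa

Under the same torque, τ_max = 16T/(πd³) is largest where d is smallest — segment AB (d = 229 mm).
τ_max = 16·168000/(π·(0.229)³) = 7.125×10^7 Pa.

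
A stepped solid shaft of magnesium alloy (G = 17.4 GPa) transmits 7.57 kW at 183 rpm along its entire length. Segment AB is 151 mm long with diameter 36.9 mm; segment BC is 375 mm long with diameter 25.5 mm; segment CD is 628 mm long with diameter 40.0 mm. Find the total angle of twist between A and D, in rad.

0.281 rad

ω = 2π·183/60 = 19.16 rad/s, so T = P/ω = 7.57×10³ / 19.16 = 395.0 N·m.
J_AB = π(0.0369)⁴/32 = 1.82×10^-7 m⁴; J_BC = π(0.0255)⁴/32 = 4.15×10^-8 m⁴; J_CD = π(0.0400)⁴/32 = 2.51×10^-7 m⁴.
θ = (T/G)·Σ L_i/J_i = (395.0/17.4×10⁹)·(0.151/1.82×10^-7 + 0.375/4.15×10^-8 + 0.628/2.51×10^-7) = 0.2806 rad.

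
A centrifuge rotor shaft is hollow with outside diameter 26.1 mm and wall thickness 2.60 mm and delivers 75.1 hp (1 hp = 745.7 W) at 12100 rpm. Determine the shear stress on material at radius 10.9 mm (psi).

2600 psi

ω = 2π·12100/60 = 1267 rad/s, so T = P/ω = 75.1×745.7 / 1267 = 44.20 N·m.
J = π(d_o⁴ − d_i⁴)/32 = π(0.0261⁴ − 0.0209⁴)/32 = 2.683×10^-8 m⁴.
Shear stress varies linearly with radius: τ = T·r/J = 44.20 × 0.0109 / 2.683×10^-8 = 1.796×10^7 Pa.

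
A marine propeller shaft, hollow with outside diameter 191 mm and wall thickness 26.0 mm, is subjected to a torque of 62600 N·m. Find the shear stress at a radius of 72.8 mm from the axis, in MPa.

48.5 MPa

J = π(d_o⁴ − d_i⁴)/32 = π(0.191⁴ − 0.139⁴)/32 = 9.401×10^-5 m⁴.
Shear stress varies linearly with radius: τ = T·r/J = 62600 × 0.0728 / 9.401×10^-5 = 4.848×10^7 Pa.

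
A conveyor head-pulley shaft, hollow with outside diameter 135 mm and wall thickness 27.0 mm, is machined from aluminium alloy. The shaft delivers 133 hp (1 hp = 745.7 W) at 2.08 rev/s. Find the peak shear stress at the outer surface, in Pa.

1.80e7 Pa

ω = 2π·2.08 = 13.07 rad/s, so T = P/ω = 133×745.7 / 13.07 = 7589 N·m.
J = π(d_o⁴ − d_i⁴)/32 = π(0.135⁴ − 0.0810⁴)/32 = 2.838×10^-5 m⁴.
τ_max = T·r/J = 7589 × 0.0675 / 2.838×10^-5 = 1.805×10^7 Pa.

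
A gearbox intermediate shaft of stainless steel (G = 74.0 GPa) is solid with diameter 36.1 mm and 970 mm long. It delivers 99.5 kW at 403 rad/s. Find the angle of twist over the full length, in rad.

ω = 403 rad/s, so T = P/ω = 99.5×10³ / 403.0 = 246.9 N·m.
J = πd⁴/32 = π(0.0361)⁴/32 = 1.667×10^-7 m⁴.
θ = T·L/(G·J) = 246.9 × 0.970 / (74.0×10⁹ × 1.667×10^-7) = 0.01941 rad.

0.0194 rad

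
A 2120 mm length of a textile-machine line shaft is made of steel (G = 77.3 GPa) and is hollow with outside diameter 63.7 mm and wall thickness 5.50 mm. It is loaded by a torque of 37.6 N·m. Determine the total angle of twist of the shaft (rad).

J = π(d_o⁴ − d_i⁴)/32 = π(0.0637⁴ − 0.0527⁴)/32 = 8.592×10^-7 m⁴.
θ = T·L/(G·J) = 37.60 × 2.12 / (77.3×10⁹ × 8.592×10^-7) = 1.200×10^-3 rad.

0.00120 rad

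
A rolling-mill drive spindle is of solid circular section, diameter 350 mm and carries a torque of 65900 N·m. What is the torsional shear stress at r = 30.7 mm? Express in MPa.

1.37 MPa

J = πd⁴/32 = π(0.350)⁴/32 = 1.473×10^-3 m⁴.
Shear stress varies linearly with radius: τ = T·r/J = 65900 × 0.0307 / 1.473×10^-3 = 1.373×10^6 Pa.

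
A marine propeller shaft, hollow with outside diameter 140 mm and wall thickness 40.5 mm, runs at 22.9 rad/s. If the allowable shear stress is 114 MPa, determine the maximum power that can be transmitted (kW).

1360 kW

J = π(d_o⁴ − d_i⁴)/32 = π(0.140⁴ − 0.0590⁴)/32 = 3.653×10^-5 m⁴.
T_max = τ_allow·J/r = 1.14×10^8 × 3.653×10^-5 / 0.0700 = 59480 N·m.
ω = 22.9 rad/s, so P_max = T_max·ω = 1.362×10^6 W.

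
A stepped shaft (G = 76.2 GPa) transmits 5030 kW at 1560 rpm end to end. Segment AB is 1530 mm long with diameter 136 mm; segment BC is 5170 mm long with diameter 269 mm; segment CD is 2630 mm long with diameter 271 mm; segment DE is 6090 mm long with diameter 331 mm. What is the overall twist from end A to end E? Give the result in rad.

0.0266 rad

ω = 2π·1560/60 = 163.4 rad/s, so T = P/ω = 5030×10³ / 163.4 = 30790 N·m.
J_AB = π(0.136)⁴/32 = 3.36×10^-5 m⁴; J_BC = π(0.269)⁴/32 = 5.14×10^-4 m⁴; J_CD = π(0.271)⁴/32 = 5.30×10^-4 m⁴; J_DE = π(0.331)⁴/32 = 1.18×10^-3 m⁴.
θ = (T/G)·Σ L_i/J_i = (30790/76.2×10⁹)·(1.53/3.36×10^-5 + 5.17/5.14×10^-4 + 2.63/5.30×10^-4 + 6.09/1.18×10^-3) = 0.02657 rad.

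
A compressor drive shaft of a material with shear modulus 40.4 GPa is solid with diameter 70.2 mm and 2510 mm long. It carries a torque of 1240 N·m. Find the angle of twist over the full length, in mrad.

32.3 mrad

J = πd⁴/32 = π(0.0702)⁴/32 = 2.384×10^-6 m⁴.
θ = T·L/(G·J) = 1240 × 2.51 / (40.4×10⁹ × 2.384×10^-6) = 0.03231 rad.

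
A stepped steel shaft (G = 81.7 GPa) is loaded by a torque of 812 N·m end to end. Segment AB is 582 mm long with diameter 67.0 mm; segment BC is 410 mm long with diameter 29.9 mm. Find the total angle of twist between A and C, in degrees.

J_AB = π(0.0670)⁴/32 = 1.98×10^-6 m⁴; J_BC = π(0.0299)⁴/32 = 7.85×10^-8 m⁴.
θ = (T/G)·Σ L_i/J_i = (812.0/81.7×10⁹)·(0.582/1.98×10^-6 + 0.410/7.85×10^-8) = 0.05486 rad.

3.14°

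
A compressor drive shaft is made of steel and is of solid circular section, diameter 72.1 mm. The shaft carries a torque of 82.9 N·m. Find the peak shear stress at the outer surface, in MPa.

J = πd⁴/32 = π(0.0721)⁴/32 = 2.653×10^-6 m⁴.
τ_max = T·r/J = 82.90 × 0.0360 / 2.653×10^-6 = 1.126×10^6 Pa.

1.13 MPa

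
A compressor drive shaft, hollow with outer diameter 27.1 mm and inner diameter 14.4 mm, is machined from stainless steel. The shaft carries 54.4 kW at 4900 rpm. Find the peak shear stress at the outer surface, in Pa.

ω = 2π·4900/60 = 513.1 rad/s, so T = P/ω = 54.4×10³ / 513.1 = 106.0 N·m.
J = π(d_o⁴ − d_i⁴)/32 = π(0.0271⁴ − 0.0144⁴)/32 = 4.873×10^-8 m⁴.
τ_max = T·r/J = 106.0 × 0.0136 / 4.873×10^-8 = 2.948×10^7 Pa.

2.95e7 Pa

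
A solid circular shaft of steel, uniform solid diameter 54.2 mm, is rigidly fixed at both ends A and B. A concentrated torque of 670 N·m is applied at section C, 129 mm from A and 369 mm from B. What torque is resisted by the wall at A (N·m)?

496 N·m

With uniform GJ and both ends fixed, compatibility θ_AC = θ_CB gives T_A·a = T_B·b, together with T_A + T_B = T₀.
T_A = T₀·b/(a+b) = 670.0·369/498.0 = 496.4 N·m; T_B = 173.6 N·m.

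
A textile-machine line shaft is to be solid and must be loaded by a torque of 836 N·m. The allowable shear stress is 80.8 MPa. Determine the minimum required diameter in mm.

For a solid shaft τ_max = 16T/(πd³), so d = (16T/(π τ_allow))^(1/3) = (16·836.0/(π·8.08×10^7))^(1/3) = 0.03749 m.

37.5 mm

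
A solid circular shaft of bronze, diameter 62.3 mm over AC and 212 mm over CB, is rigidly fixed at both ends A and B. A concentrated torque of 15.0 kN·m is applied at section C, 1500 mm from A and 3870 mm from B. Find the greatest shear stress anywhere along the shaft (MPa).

7.87 MPa

Compatibility: T_A·a/J_AC = T_B·b/J_CB with T_A + T_B = T₀.
J_AC = 1.48×10^-6 m⁴, J_CB = 1.98×10^-4 m⁴, so T_A = T₀·(J_AC/a)/((J_AC/a)+(J_CB/b)) = 283.2 N·m, T_B = 14720 N·m.
τ in each portion: τ_AC = 5.96×10^6 Pa, τ_CB = 7.87×10^6 Pa; maximum is in CB.
τ_max = T_CB·r/J = 14720·0.106/1.98×10^-4 = 7.866×10^6 Pa.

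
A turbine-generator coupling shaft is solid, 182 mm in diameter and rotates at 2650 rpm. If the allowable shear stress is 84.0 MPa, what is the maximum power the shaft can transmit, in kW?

27600 kW

J = πd⁴/32 = π(0.182)⁴/32 = 1.077×10^-4 m⁴.
T_max = τ_allow·J/r = 8.40×10^7 × 1.077×10^-4 / 0.0910 = 99430 N·m.
ω = 2π·2650/60 = 277.5 rad/s, so P_max = T_max·ω = 2.759×10^7 W.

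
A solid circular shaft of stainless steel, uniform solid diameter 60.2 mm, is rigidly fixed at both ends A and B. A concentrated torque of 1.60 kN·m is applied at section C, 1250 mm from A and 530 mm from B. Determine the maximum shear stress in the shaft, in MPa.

With uniform GJ and both ends fixed, compatibility θ_AC = θ_CB gives T_A·a = T_B·b, together with T_A + T_B = T₀.
T_A = T₀·b/(a+b) = 1600·530/1780 = 476.4 N·m; T_B = 1124 N·m.
τ in each portion: τ_AC = 1.11×10^7 Pa, τ_CB = 2.62×10^7 Pa; maximum is in CB.
τ_max = T_CB·r/J = 1124·0.0301/1.29×10^-6 = 2.623×10^7 Pa.

26.2 MPa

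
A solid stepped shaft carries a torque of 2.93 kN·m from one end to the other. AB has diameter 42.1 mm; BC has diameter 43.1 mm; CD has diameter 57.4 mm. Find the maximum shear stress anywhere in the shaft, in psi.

Under the same torque, τ_max = 16T/(πd³) is largest where d is smallest — segment AB (d = 42.1 mm).
τ_max = 16·2930/(π·(0.0421)³) = 2.000×10^8 Pa.

29000 psi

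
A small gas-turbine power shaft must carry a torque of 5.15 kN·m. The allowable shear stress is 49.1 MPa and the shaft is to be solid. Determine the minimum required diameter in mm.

For a solid shaft τ_max = 16T/(πd³), so d = (16T/(π τ_allow))^(1/3) = (16·5150/(π·4.91×10^7))^(1/3) = 0.08114 m.

81.1 mm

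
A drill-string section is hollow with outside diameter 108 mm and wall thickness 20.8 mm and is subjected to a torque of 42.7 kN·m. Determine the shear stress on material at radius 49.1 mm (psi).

J = π(d_o⁴ − d_i⁴)/32 = π(0.108⁴ − 0.0664⁴)/32 = 1.145×10^-5 m⁴.
Shear stress varies linearly with radius: τ = T·r/J = 42700 × 0.0491 / 1.145×10^-5 = 1.831×10^8 Pa.

26600 psi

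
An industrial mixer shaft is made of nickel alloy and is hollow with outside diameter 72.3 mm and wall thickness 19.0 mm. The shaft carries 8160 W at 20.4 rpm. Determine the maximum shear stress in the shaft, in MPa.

54.2 MPa

ω = 2π·20.4/60 = 2.136 rad/s, so T = P/ω = 8160 / 2.136 = 3820 N·m.
J = π(d_o⁴ − d_i⁴)/32 = π(0.0723⁴ − 0.0343⁴)/32 = 2.547×10^-6 m⁴.
τ_max = T·r/J = 3820 × 0.0362 / 2.547×10^-6 = 5.422×10^7 Pa.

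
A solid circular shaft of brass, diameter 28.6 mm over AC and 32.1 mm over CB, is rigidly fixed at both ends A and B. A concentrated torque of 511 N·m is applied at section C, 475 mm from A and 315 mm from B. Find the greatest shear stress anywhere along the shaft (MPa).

55.5 MPa

Compatibility: T_A·a/J_AC = T_B·b/J_CB with T_A + T_B = T₀.
J_AC = 6.57×10^-8 m⁴, J_CB = 1.04×10^-7 m⁴, so T_A = T₀·(J_AC/a)/((J_AC/a)+(J_CB/b)) = 150.6 N·m, T_B = 360.4 N·m.
τ in each portion: τ_AC = 3.28×10^7 Pa, τ_CB = 5.55×10^7 Pa; maximum is in CB.
τ_max = T_CB·r/J = 360.4·0.0161/1.04×10^-7 = 5.549×10^7 Pa.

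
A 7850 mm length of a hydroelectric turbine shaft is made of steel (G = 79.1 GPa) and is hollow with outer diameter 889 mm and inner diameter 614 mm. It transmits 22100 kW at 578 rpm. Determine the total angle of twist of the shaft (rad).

7.65e-4 rad

ω = 2π·578/60 = 60.53 rad/s, so T = P/ω = 22100×10³ / 60.53 = 365100 N·m.
J = π(d_o⁴ − d_i⁴)/32 = π(0.889⁴ − 0.614⁴)/32 = 0.04737 m⁴.
θ = T·L/(G·J) = 365100 × 7.85 / (79.1×10⁹ × 0.04737) = 7.650×10^-4 rad.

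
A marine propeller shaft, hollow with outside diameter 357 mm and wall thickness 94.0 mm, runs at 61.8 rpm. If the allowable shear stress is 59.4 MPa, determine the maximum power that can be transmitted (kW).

J = π(d_o⁴ − d_i⁴)/32 = π(0.357⁴ − 0.169⁴)/32 = 1.515×10^-3 m⁴.
T_max = τ_allow·J/r = 5.94×10^7 × 1.515×10^-3 / 0.178 = 504000 N·m.
ω = 2π·61.8/60 = 6.472 rad/s, so P_max = T_max·ω = 3.262×10^6 W.

3260 kW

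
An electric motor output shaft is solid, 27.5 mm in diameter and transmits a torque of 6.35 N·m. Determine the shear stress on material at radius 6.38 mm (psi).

105 psi

J = πd⁴/32 = π(0.0275)⁴/32 = 5.615×10^-8 m⁴.
Shear stress varies linearly with radius: τ = T·r/J = 6.350 × 0.00638 / 5.615×10^-8 = 7.215×10^5 Pa.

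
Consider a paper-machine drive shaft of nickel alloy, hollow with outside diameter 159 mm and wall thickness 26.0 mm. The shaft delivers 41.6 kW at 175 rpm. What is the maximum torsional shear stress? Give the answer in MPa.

3.62 MPa

ω = 2π·175/60 = 18.33 rad/s, so T = P/ω = 41.6×10³ / 18.33 = 2270 N·m.
J = π(d_o⁴ − d_i⁴)/32 = π(0.159⁴ − 0.107⁴)/32 = 4.988×10^-5 m⁴.
τ_max = T·r/J = 2270 × 0.0795 / 4.988×10^-5 = 3.618×10^6 Pa.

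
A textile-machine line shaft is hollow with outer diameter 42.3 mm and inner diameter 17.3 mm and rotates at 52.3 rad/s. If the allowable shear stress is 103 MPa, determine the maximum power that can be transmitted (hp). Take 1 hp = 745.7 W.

104 hp

J = π(d_o⁴ − d_i⁴)/32 = π(0.0423⁴ − 0.0173⁴)/32 = 3.055×10^-7 m⁴.
T_max = τ_allow·J/r = 1.03×10^8 × 3.055×10^-7 / 0.0211 = 1488 N·m.
ω = 52.3 rad/s, so P_max = T_max·ω = 7.782×10^4 W.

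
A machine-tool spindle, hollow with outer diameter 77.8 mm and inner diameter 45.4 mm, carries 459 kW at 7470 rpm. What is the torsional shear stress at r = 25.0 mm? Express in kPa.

ω = 2π·7470/60 = 782.3 rad/s, so T = P/ω = 459×10³ / 782.3 = 586.8 N·m.
J = π(d_o⁴ − d_i⁴)/32 = π(0.0778⁴ − 0.0454⁴)/32 = 3.180×10^-6 m⁴.
Shear stress varies linearly with radius: τ = T·r/J = 586.8 × 0.0250 / 3.180×10^-6 = 4.613×10^6 Pa.

4610 kPa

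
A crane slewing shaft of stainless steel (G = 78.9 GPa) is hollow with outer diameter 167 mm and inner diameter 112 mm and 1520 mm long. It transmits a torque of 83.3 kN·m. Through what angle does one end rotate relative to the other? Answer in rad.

0.0263 rad

J = π(d_o⁴ − d_i⁴)/32 = π(0.167⁴ − 0.112⁴)/32 = 6.091×10^-5 m⁴.
θ = T·L/(G·J) = 83300 × 1.52 / (78.9×10⁹ × 6.091×10^-5) = 0.02635 rad.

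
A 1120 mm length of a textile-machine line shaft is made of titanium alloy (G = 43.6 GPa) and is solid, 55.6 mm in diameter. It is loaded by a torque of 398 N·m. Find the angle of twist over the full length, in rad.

0.0109 rad

J = πd⁴/32 = π(0.0556)⁴/32 = 9.382×10^-7 m⁴.
θ = T·L/(G·J) = 398.0 × 1.12 / (43.6×10⁹ × 9.382×10^-7) = 0.01090 rad.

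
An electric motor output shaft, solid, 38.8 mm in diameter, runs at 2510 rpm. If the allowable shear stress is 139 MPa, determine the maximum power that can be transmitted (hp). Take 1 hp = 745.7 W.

562 hp

J = πd⁴/32 = π(0.0388)⁴/32 = 2.225×10^-7 m⁴.
T_max = τ_allow·J/r = 1.39×10^8 × 2.225×10^-7 / 0.0194 = 1594 N·m.
ω = 2π·2510/60 = 262.8 rad/s, so P_max = T_max·ω = 4.190×10^5 W.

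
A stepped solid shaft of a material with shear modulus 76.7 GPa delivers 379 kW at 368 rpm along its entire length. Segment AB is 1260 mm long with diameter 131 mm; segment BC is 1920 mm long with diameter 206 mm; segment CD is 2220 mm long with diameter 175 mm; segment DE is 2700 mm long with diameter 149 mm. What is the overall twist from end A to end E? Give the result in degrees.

0.987°

ω = 2π·368/60 = 38.54 rad/s, so T = P/ω = 379×10³ / 38.54 = 9835 N·m.
J_AB = π(0.131)⁴/32 = 2.89×10^-5 m⁴; J_BC = π(0.206)⁴/32 = 1.77×10^-4 m⁴; J_CD = π(0.175)⁴/32 = 9.21×10^-5 m⁴; J_DE = π(0.149)⁴/32 = 4.84×10^-5 m⁴.
θ = (T/G)·Σ L_i/J_i = (9835/76.7×10⁹)·(1.26/2.89×10^-5 + 1.92/1.77×10^-4 + 2.22/9.21×10^-5 + 2.70/4.84×10^-5) = 0.01723 rad.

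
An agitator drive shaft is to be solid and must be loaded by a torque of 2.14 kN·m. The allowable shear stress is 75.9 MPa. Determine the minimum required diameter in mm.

52.4 mm

For a solid shaft τ_max = 16T/(πd³), so d = (16T/(π τ_allow))^(1/3) = (16·2140/(π·7.59×10^7))^(1/3) = 0.05237 m.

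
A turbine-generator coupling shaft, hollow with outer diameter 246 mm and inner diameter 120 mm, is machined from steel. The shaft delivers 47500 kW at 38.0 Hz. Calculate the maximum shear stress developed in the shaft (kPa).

ω = 2π·38.0 = 238.8 rad/s, so T = P/ω = 47500×10³ / 238.8 = 198900 N·m.
J = π(d_o⁴ − d_i⁴)/32 = π(0.246⁴ − 0.120⁴)/32 = 3.392×10^-4 m⁴.
τ_max = T·r/J = 198900 × 0.123 / 3.392×10^-4 = 7.215×10^7 Pa.

72100 kPa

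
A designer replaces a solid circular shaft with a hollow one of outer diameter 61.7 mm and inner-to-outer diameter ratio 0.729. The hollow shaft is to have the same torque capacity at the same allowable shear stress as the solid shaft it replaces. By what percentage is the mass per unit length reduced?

Equal τ_max and T ⇒ the solid shaft needs d_s³ = d_o³(1−k⁴), so d_s = 61.7·(1−0.729⁴)^(1/3) = 55.24 mm.
Area ratio A_h/A_s = d_o²(1−k²)/d_s² = (1−k²)/(1−k⁴)^(2/3) = 0.5846.
Mass saving = 1 − 0.5846 = 41.5 %.

41.5 %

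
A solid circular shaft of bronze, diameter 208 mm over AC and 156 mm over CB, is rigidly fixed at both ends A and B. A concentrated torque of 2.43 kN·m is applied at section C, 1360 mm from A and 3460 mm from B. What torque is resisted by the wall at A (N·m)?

Compatibility: T_A·a/J_AC = T_B·b/J_CB with T_A + T_B = T₀.
J_AC = 1.84×10^-4 m⁴, J_CB = 5.81×10^-5 m⁴, so T_A = T₀·(J_AC/a)/((J_AC/a)+(J_CB/b)) = 2161 N·m, T_B = 268.8 N·m.

2160 N·m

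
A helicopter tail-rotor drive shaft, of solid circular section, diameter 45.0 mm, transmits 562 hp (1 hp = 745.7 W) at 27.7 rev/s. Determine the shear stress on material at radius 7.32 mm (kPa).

ω = 2π·27.7 = 174.0 rad/s, so T = P/ω = 562×745.7 / 174.0 = 2408 N·m.
J = πd⁴/32 = π(0.0450)⁴/32 = 4.026×10^-7 m⁴.
Shear stress varies linearly with radius: τ = T·r/J = 2408 × 0.00732 / 4.026×10^-7 = 4.378×10^7 Pa.

43800 kPa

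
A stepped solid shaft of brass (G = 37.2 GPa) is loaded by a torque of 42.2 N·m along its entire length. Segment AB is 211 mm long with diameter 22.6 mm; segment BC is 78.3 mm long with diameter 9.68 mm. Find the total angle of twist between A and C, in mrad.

112 mrad

J_AB = π(0.0226)⁴/32 = 2.56×10^-8 m⁴; J_BC = π(0.00968)⁴/32 = 8.62×10^-10 m⁴.
θ = (T/G)·Σ L_i/J_i = (42.20/37.2×10⁹)·(0.211/2.56×10^-8 + 0.0783/8.62×10^-10) = 0.1124 rad.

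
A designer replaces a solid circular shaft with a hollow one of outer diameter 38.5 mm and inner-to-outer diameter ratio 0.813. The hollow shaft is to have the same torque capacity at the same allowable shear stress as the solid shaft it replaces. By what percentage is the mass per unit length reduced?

50.3 %

Equal τ_max and T ⇒ the solid shaft needs d_s³ = d_o³(1−k⁴), so d_s = 38.5·(1−0.813⁴)^(1/3) = 31.79 mm.
Area ratio A_h/A_s = d_o²(1−k²)/d_s² = (1−k²)/(1−k⁴)^(2/3) = 0.4972.
Mass saving = 1 − 0.4972 = 50.3 %.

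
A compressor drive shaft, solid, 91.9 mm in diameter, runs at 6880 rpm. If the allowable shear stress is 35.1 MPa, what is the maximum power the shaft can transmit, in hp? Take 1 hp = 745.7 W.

J = πd⁴/32 = π(0.0919)⁴/32 = 7.003×10^-6 m⁴.
T_max = τ_allow·J/r = 3.51×10^7 × 7.003×10^-6 / 0.0460 = 5349 N·m.
ω = 2π·6880/60 = 720.5 rad/s, so P_max = T_max·ω = 3.854×10^6 W.

5170 hp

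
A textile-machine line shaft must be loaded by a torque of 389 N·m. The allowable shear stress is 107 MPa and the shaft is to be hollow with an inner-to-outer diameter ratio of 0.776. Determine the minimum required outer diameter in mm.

30.7 mm

For a hollow shaft with d_i/d_o = 0.776: τ_max = 16T/(π d_o³ (1−k⁴)), so d_o = [16T/(π τ_allow (1−k⁴))]^(1/3) = [16·389.0/(π·1.07×10^8·0.6374)]^(1/3) = 0.03074 m.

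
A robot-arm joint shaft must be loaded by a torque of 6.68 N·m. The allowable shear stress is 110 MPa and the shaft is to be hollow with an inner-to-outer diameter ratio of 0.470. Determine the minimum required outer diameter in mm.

For a hollow shaft with d_i/d_o = 0.470: τ_max = 16T/(π d_o³ (1−k⁴)), so d_o = [16T/(π τ_allow (1−k⁴))]^(1/3) = [16·6.680/(π·1.10×10^8·0.9512)]^(1/3) = 0.006876 m.

6.88 mm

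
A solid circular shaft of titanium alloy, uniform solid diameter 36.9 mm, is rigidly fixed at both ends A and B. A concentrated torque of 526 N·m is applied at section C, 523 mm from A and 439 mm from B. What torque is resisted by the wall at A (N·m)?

240 N·m

With uniform GJ and both ends fixed, compatibility θ_AC = θ_CB gives T_A·a = T_B·b, together with T_A + T_B = T₀.
T_A = T₀·b/(a+b) = 526.0·439/962.0 = 240.0 N·m; T_B = 286.0 N·m.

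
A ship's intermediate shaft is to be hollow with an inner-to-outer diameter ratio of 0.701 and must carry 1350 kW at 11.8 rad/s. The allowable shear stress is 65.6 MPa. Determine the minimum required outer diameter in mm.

227 mm

ω = 11.8 rad/s, so T = P/ω = 1350×10³ / 11.80 = 114400 N·m.
For a hollow shaft with d_i/d_o = 0.701: τ_max = 16T/(π d_o³ (1−k⁴)), so d_o = [16T/(π τ_allow (1−k⁴))]^(1/3) = [16·114400/(π·6.56×10^7·0.7585)]^(1/3) = 0.2271 m.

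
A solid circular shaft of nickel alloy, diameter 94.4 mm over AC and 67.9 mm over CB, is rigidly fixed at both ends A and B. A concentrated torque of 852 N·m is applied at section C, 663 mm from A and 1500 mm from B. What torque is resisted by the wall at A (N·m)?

762 N·m

Compatibility: T_A·a/J_AC = T_B·b/J_CB with T_A + T_B = T₀.
J_AC = 7.80×10^-6 m⁴, J_CB = 2.09×10^-6 m⁴, so T_A = T₀·(J_AC/a)/((J_AC/a)+(J_CB/b)) = 761.9 N·m, T_B = 90.13 N·m.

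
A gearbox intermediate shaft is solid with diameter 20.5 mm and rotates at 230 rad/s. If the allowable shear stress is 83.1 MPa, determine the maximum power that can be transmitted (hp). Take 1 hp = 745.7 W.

J = πd⁴/32 = π(0.0205)⁴/32 = 1.734×10^-8 m⁴.
T_max = τ_allow·J/r = 8.31×10^7 × 1.734×10^-8 / 0.0103 = 140.6 N·m.
ω = 230 rad/s, so P_max = T_max·ω = 3.233×10^4 W.

43.4 hp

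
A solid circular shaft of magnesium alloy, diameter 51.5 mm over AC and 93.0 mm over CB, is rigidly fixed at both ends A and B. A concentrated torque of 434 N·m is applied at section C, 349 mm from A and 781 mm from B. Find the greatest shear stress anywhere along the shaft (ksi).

Compatibility: T_A·a/J_AC = T_B·b/J_CB with T_A + T_B = T₀.
J_AC = 6.91×10^-7 m⁴, J_CB = 7.34×10^-6 m⁴, so T_A = T₀·(J_AC/a)/((J_AC/a)+(J_CB/b)) = 75.45 N·m, T_B = 358.5 N·m.
τ in each portion: τ_AC = 2.81×10^6 Pa, τ_CB = 2.27×10^6 Pa; maximum is in AC.
τ_max = T_AC·r/J = 75.45·0.0257/6.91×10^-7 = 2.813×10^6 Pa.

0.408 ksi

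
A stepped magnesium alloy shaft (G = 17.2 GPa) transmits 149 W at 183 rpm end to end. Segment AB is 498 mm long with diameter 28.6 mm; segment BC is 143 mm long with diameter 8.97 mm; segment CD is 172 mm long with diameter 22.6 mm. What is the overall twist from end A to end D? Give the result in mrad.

ω = 2π·183/60 = 19.16 rad/s, so T = P/ω = 149 / 19.16 = 7.775 N·m.
J_AB = π(0.0286)⁴/32 = 6.57×10^-8 m⁴; J_BC = π(0.00897)⁴/32 = 6.36×10^-10 m⁴; J_CD = π(0.0226)⁴/32 = 2.56×10^-8 m⁴.
θ = (T/G)·Σ L_i/J_i = (7.775/17.2×10⁹)·(0.498/6.57×10^-8 + 0.143/6.36×10^-10 + 0.172/2.56×10^-8) = 0.1082 rad.

108 mrad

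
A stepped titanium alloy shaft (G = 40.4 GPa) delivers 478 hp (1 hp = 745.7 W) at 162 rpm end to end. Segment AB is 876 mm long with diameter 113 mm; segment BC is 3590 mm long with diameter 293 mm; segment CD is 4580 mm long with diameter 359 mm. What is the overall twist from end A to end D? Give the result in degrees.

ω = 2π·162/60 = 16.96 rad/s, so T = P/ω = 478×745.7 / 16.96 = 21010 N·m.
J_AB = π(0.113)⁴/32 = 1.60×10^-5 m⁴; J_BC = π(0.293)⁴/32 = 7.24×10^-4 m⁴; J_CD = π(0.359)⁴/32 = 1.63×10^-3 m⁴.
θ = (T/G)·Σ L_i/J_i = (21010/40.4×10⁹)·(0.876/1.60×10^-5 + 3.59/7.24×10^-4 + 4.58/1.63×10^-3) = 0.03250 rad.

1.86°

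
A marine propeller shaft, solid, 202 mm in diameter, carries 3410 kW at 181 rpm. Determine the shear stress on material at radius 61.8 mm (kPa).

68000 kPa

ω = 2π·181/60 = 18.95 rad/s, so T = P/ω = 3410×10³ / 18.95 = 179900 N·m.
J = πd⁴/32 = π(0.202)⁴/32 = 1.635×10^-4 m⁴.
Shear stress varies linearly with radius: τ = T·r/J = 179900 × 0.0618 / 1.635×10^-4 = 6.802×10^7 Pa.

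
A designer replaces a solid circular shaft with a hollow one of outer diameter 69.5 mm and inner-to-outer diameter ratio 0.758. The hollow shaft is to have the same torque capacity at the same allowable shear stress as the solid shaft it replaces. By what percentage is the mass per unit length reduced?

Equal τ_max and T ⇒ the solid shaft needs d_s³ = d_o³(1−k⁴), so d_s = 69.5·(1−0.758⁴)^(1/3) = 60.81 mm.
Area ratio A_h/A_s = d_o²(1−k²)/d_s² = (1−k²)/(1−k⁴)^(2/3) = 0.5557.
Mass saving = 1 − 0.5557 = 44.4 %.

44.4 %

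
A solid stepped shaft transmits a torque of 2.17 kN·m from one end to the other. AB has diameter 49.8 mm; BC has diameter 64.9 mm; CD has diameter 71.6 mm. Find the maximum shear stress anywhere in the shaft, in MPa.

89.5 MPa

Under the same torque, τ_max = 16T/(πd³) is largest where d is smallest — segment AB (d = 49.8 mm).
τ_max = 16·2170/(π·(0.0498)³) = 8.948×10^7 Pa.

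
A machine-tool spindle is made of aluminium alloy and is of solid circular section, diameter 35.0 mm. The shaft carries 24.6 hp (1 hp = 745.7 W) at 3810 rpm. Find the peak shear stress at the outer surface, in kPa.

5460 kPa

ω = 2π·3810/60 = 399.0 rad/s, so T = P/ω = 24.6×745.7 / 399.0 = 45.98 N·m.
J = πd⁴/32 = π(0.0350)⁴/32 = 1.473×10^-7 m⁴.
τ_max = T·r/J = 45.98 × 0.0175 / 1.473×10^-7 = 5.461×10^6 Pa.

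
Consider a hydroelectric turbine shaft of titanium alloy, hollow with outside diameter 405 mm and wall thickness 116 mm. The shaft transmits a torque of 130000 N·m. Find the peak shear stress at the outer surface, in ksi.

J = π(d_o⁴ − d_i⁴)/32 = π(0.405⁴ − 0.173⁴)/32 = 2.553×10^-3 m⁴.
τ_max = T·r/J = 130000 × 0.203 / 2.553×10^-3 = 1.031×10^7 Pa.

1.50 ksi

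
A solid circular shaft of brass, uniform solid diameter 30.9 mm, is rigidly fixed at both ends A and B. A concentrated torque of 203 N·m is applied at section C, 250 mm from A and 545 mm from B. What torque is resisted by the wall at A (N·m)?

With uniform GJ and both ends fixed, compatibility θ_AC = θ_CB gives T_A·a = T_B·b, together with T_A + T_B = T₀.
T_A = T₀·b/(a+b) = 203.0·545/795.0 = 139.2 N·m; T_B = 63.84 N·m.

139 N·m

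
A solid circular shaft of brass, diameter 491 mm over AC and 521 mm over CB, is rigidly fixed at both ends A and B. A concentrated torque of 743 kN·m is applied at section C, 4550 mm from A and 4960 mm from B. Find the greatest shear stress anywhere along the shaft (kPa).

14800 kPa

Compatibility: T_A·a/J_AC = T_B·b/J_CB with T_A + T_B = T₀.
J_AC = 5.71×10^-3 m⁴, J_CB = 7.23×10^-3 m⁴, so T_A = T₀·(J_AC/a)/((J_AC/a)+(J_CB/b)) = 343500 N·m, T_B = 399500 N·m.
τ in each portion: τ_AC = 1.48×10^7 Pa, τ_CB = 1.44×10^7 Pa; maximum is in AC.
τ_max = T_AC·r/J = 343500·0.245/5.71×10^-3 = 1.478×10^7 Pa.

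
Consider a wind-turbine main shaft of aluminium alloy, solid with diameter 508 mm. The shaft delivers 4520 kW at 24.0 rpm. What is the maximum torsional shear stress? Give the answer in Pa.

ω = 2π·24.0/60 = 2.513 rad/s, so T = P/ω = 4520×10³ / 2.513 = 1.798e6 N·m.
J = πd⁴/32 = π(0.508)⁴/32 = 6.538×10^-3 m⁴.
τ_max = T·r/J = 1.798e6 × 0.254 / 6.538×10^-3 = 6.987×10^7 Pa.

6.99e7 Pa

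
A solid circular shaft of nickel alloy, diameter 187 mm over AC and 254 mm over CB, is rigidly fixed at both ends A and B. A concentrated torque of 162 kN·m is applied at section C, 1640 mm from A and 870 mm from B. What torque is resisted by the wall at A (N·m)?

21800 N·m

Compatibility: T_A·a/J_AC = T_B·b/J_CB with T_A + T_B = T₀.
J_AC = 1.20×10^-4 m⁴, J_CB = 4.09×10^-4 m⁴, so T_A = T₀·(J_AC/a)/((J_AC/a)+(J_CB/b)) = 21840 N·m, T_B = 140200 N·m.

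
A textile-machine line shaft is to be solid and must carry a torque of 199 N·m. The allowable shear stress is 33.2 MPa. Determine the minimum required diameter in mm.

31.3 mm

For a solid shaft τ_max = 16T/(πd³), so d = (16T/(π τ_allow))^(1/3) = (16·199.0/(π·3.32×10^7))^(1/3) = 0.03125 m.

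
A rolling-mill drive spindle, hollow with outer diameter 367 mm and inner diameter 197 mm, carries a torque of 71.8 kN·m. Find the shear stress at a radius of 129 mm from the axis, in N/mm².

J = π(d_o⁴ − d_i⁴)/32 = π(0.367⁴ − 0.197⁴)/32 = 1.633×10^-3 m⁴.
Shear stress varies linearly with radius: τ = T·r/J = 71800 × 0.129 / 1.633×10^-3 = 5.671×10^6 Pa.

5.67 N/mm²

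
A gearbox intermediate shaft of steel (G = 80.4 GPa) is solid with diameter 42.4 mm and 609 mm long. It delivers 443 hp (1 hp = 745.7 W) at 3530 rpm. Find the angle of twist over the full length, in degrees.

1.22°

ω = 2π·3530/60 = 369.7 rad/s, so T = P/ω = 443×745.7 / 369.7 = 893.6 N·m.
J = πd⁴/32 = π(0.0424)⁴/32 = 3.173×10^-7 m⁴.
θ = T·L/(G·J) = 893.6 × 0.609 / (80.4×10⁹ × 3.173×10^-7) = 0.02133 rad.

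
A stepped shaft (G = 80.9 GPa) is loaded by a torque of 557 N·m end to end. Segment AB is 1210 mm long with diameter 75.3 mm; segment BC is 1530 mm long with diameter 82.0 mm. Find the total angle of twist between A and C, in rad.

0.00501 rad

J_AB = π(0.0753)⁴/32 = 3.16×10^-6 m⁴; J_BC = π(0.0820)⁴/32 = 4.44×10^-6 m⁴.
θ = (T/G)·Σ L_i/J_i = (557.0/80.9×10⁹)·(1.21/3.16×10^-6 + 1.53/4.44×10^-6) = 5.013×10^-3 rad.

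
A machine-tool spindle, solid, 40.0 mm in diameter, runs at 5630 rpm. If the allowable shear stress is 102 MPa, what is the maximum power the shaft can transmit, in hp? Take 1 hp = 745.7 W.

1010 hp

J = πd⁴/32 = π(0.0400)⁴/32 = 2.513×10^-7 m⁴.
T_max = τ_allow·J/r = 1.02×10^8 × 2.513×10^-7 / 0.0200 = 1282 N·m.
ω = 2π·5630/60 = 589.6 rad/s, so P_max = T_max·ω = 7.557×10^5 W.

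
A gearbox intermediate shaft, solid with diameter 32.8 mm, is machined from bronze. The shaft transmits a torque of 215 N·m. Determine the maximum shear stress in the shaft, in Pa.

J = πd⁴/32 = π(0.0328)⁴/32 = 1.136×10^-7 m⁴.
τ_max = T·r/J = 215.0 × 0.0164 / 1.136×10^-7 = 3.103×10^7 Pa.

3.10e7 Pa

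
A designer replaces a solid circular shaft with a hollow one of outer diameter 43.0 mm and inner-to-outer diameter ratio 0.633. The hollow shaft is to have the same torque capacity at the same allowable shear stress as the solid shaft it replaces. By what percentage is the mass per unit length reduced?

Equal τ_max and T ⇒ the solid shaft needs d_s³ = d_o³(1−k⁴), so d_s = 43.0·(1−0.633⁴)^(1/3) = 40.56 mm.
Area ratio A_h/A_s = d_o²(1−k²)/d_s² = (1−k²)/(1−k⁴)^(2/3) = 0.6735.
Mass saving = 1 − 0.6735 = 32.7 %.

32.7 %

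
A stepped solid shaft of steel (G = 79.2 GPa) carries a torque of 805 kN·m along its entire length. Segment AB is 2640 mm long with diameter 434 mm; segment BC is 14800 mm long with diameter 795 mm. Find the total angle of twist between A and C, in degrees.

0.661°

J_AB = π(0.434)⁴/32 = 3.48×10^-3 m⁴; J_BC = π(0.795)⁴/32 = 0.0392 m⁴.
θ = (T/G)·Σ L_i/J_i = (805000/79.2×10⁹)·(2.64/3.48×10^-3 + 14.8/0.0392) = 0.01154 rad.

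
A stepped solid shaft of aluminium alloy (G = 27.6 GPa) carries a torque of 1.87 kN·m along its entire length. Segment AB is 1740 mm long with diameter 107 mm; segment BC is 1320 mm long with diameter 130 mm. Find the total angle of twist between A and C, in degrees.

0.708°

J_AB = π(0.107)⁴/32 = 1.29×10^-5 m⁴; J_BC = π(0.130)⁴/32 = 2.80×10^-5 m⁴.
θ = (T/G)·Σ L_i/J_i = (1870/27.6×10⁹)·(1.74/1.29×10^-5 + 1.32/2.80×10^-5) = 0.01235 rad.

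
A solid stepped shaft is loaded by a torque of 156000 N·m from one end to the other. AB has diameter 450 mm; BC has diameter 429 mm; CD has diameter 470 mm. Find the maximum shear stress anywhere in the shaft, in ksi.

1.46 ksi

Under the same torque, τ_max = 16T/(πd³) is largest where d is smallest — segment BC (d = 429 mm).
τ_max = 16·156000/(π·(0.429)³) = 1.006×10^7 Pa.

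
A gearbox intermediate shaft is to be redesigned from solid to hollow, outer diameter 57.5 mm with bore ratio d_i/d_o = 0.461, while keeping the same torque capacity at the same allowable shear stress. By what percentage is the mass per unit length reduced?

18.8 %

Equal τ_max and T ⇒ the solid shaft needs d_s³ = d_o³(1−k⁴), so d_s = 57.5·(1−0.461⁴)^(1/3) = 56.62 mm.
Area ratio A_h/A_s = d_o²(1−k²)/d_s² = (1−k²)/(1−k⁴)^(2/3) = 0.8121.
Mass saving = 1 − 0.8121 = 18.8 %.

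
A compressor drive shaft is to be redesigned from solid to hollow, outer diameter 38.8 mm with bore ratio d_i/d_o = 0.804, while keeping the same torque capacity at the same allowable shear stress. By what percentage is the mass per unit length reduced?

49.3 %

Equal τ_max and T ⇒ the solid shaft needs d_s³ = d_o³(1−k⁴), so d_s = 38.8·(1−0.804⁴)^(1/3) = 32.40 mm.
Area ratio A_h/A_s = d_o²(1−k²)/d_s² = (1−k²)/(1−k⁴)^(2/3) = 0.5072.
Mass saving = 1 − 0.5072 = 49.3 %.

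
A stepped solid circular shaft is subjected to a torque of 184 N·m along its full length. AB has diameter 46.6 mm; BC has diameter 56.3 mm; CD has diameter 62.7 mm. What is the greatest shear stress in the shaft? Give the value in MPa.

9.26 MPa

Under the same torque, τ_max = 16T/(πd³) is largest where d is smallest — segment AB (d = 46.6 mm).
τ_max = 16·184.0/(π·(0.0466)³) = 9.260×10^6 Pa.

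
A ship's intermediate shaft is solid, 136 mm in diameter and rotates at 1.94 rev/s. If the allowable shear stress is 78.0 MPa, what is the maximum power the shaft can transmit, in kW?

J = πd⁴/32 = π(0.136)⁴/32 = 3.359×10^-5 m⁴.
T_max = τ_allow·J/r = 7.80×10^7 × 3.359×10^-5 / 0.0680 = 38520 N·m.
ω = 2π·1.94 = 12.19 rad/s, so P_max = T_max·ω = 4.696×10^5 W.

470 kW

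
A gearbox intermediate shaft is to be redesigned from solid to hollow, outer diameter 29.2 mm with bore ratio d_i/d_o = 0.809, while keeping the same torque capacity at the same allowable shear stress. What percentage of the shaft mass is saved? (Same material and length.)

Equal τ_max and T ⇒ the solid shaft needs d_s³ = d_o³(1−k⁴), so d_s = 29.2·(1−0.809⁴)^(1/3) = 24.23 mm.
Area ratio A_h/A_s = d_o²(1−k²)/d_s² = (1−k²)/(1−k⁴)^(2/3) = 0.5016.
Mass saving = 1 − 0.5016 = 49.8 %.

49.8 %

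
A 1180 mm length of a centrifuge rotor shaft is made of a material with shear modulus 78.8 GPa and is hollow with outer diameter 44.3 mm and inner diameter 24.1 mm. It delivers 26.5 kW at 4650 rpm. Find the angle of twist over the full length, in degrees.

ω = 2π·4650/60 = 486.9 rad/s, so T = P/ω = 26.5×10³ / 486.9 = 54.42 N·m.
J = π(d_o⁴ − d_i⁴)/32 = π(0.0443⁴ − 0.0241⁴)/32 = 3.450×10^-7 m⁴.
θ = T·L/(G·J) = 54.42 × 1.18 / (78.8×10⁹ × 3.450×10^-7) = 2.362×10^-3 rad.

0.135°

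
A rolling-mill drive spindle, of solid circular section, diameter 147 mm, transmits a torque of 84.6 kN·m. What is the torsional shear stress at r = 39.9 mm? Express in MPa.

73.6 MPa

J = πd⁴/32 = π(0.147)⁴/32 = 4.584×10^-5 m⁴.
Shear stress varies linearly with radius: τ = T·r/J = 84600 × 0.0399 / 4.584×10^-5 = 7.363×10^7 Pa.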